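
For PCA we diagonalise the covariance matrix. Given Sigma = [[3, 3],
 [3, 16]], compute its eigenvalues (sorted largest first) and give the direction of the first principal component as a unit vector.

Step 1 — characteristic polynomial of 2×2 Sigma:
  det(Sigma - λI) = λ² - trace · λ + det = 0.
  trace = 3 + 16 = 19, det = 3·16 - (3)² = 39.
Step 2 — discriminant:
  Δ = trace² - 4·det = 361 - 156 = 205.
Step 3 — eigenvalues:
  λ = (trace ± √Δ)/2 = (19 ± 14.3178)/2,
  λ_1 = 16.6589,  λ_2 = 2.3411.

Step 4 — unit eigenvector for λ_1: solve (Sigma - λ_1 I)v = 0. First row:
  (3 - 16.6589)·v_x + (3)·v_y = 0, i.e. (-13.6589)·v_x + (3)·v_y = 0,
  so v ∝ (b, λ_1 - a) = (3, 13.6589) = u.
  ||u|| = √((3)² + (13.6589)²) = √(195.5658) ≈ 13.9845,
  v_1 = u/||u|| ≈ (0.2145, 0.9767) (||v_1|| = 1).

λ_1 = 16.6589,  λ_2 = 2.3411;  v_1 ≈ (0.2145, 0.9767)


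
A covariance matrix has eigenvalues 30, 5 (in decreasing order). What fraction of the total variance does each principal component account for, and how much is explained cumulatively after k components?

Step 1 — total variance = trace(Sigma) = Σ λ_i = 30 + 5 = 35.

Step 2 — fraction explained by component i = λ_i / Σ λ:
  PC1: 30/35 = 0.8571
  PC2: 5/35 = 0.1429

Step 3 — cumulative fraction after k components = (λ_1 + ... + λ_k) / Σ λ:
  k = 1: 30/35 = 0.8571
  k = 2: (30 + 5)/35 = 35/35 = 1

Summary (fraction, with percent):

explained: PC1 0.8571 (85.71%), PC2 0.1429 (14.29%);  cumulative: 0.8571, 1


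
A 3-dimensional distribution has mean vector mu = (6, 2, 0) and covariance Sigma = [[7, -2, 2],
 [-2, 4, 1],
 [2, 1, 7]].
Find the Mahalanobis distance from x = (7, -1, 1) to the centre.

Step 1 — centre the observation: (x - mu) = (1, -3, 1).

Step 2 — invert Sigma (cofactor / det for 3×3, or solve directly):
  Sigma^{-1} = [[0.1971, 0.1168, -0.073],
 [0.1168, 0.3285, -0.0803],
 [-0.073, -0.0803, 0.1752]].

Step 3 — form the quadratic (x - mu)^T · Sigma^{-1} · (x - mu):
  Sigma^{-1} · (x - mu) = (-0.2263, -0.9489, 0.3431).
  (x - mu)^T · [Sigma^{-1} · (x - mu)] = (1)·(-0.2263) + (-3)·(-0.9489) + (1)·(0.3431) = 2.9635.

Step 4 — take square root: d = √(2.9635) ≈ 1.7215.

d(x, mu) = √(2.9635) ≈ 1.7215


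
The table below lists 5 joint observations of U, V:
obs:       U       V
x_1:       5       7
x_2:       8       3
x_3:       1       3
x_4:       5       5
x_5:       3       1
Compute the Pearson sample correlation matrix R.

Step 1 — column means:
  mean(U) = (5 + 8 + 1 + 5 + 3) / 5 = 22/5 = 4.4
  mean(V) = (7 + 3 + 3 + 5 + 1) / 5 = 19/5 = 3.8

Step 2 — sample variances and covariances s[i,j] = (1/(n-1)) · Σ_k (x_{k,i} - mean_i) · (x_{k,j} - mean_j), with n-1 = 4:
  s[U,U] = ((0.6)·(0.6) + (3.6)·(3.6) + (-3.4)·(-3.4) + (0.6)·(0.6) + (-1.4)·(-1.4)) / 4 = 27.2/4 = 6.8
  s[U,V] = ((0.6)·(3.2) + (3.6)·(-0.8) + (-3.4)·(-0.8) + (0.6)·(1.2) + (-1.4)·(-2.8)) / 4 = 6.4/4 = 1.6
  s[V,V] = ((3.2)·(3.2) + (-0.8)·(-0.8) + (-0.8)·(-0.8) + (1.2)·(1.2) + (-2.8)·(-2.8)) / 4 = 20.8/4 = 5.2
  Sample standard deviations s_i = √(s[i,i]):
  s(U) = √(6.8) = 2.6077
  s(V) = √(5.2) = 2.2804

Step 3 — r_{ij} = s_{ij} / (s_i · s_j):
  r[U,U] = 1 (diagonal).
  r[U,V] = 1.6 / (2.6077 · 2.2804) = 1.6 / 5.9464 = 0.2691
  r[V,V] = 1 (diagonal).

R is symmetric with unit diagonal. Assembling:

R = [[1, 0.2691],
 [0.2691, 1]]


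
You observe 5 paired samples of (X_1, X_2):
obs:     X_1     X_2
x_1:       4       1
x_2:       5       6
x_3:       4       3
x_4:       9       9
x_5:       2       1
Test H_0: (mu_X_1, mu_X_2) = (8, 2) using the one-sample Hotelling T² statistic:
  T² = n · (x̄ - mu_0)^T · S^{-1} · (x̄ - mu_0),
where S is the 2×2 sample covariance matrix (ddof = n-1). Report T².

Step 1 — sample mean vector:
  mean(X_1) = (4 + 5 + 4 + 9 + 2) / 5 = 24/5 = 4.8
  mean(X_2) = (1 + 6 + 3 + 9 + 1) / 5 = 20/5 = 4
  x̄ = (4.8, 4),  deviation x̄ - mu_0 = (4.8, 4) - (8, 2) = (-3.2, 2).

Step 2 — sample covariance matrix, S[i,j] = (1/(n-1)) · Σ_k (x_{k,i} - mean_i) · (x_{k,j} - mean_j), divisor n-1 = 4:
  S[X_1,X_1] = ((-0.8)·(-0.8) + (0.2)·(0.2) + (-0.8)·(-0.8) + (4.2)·(4.2) + (-2.8)·(-2.8)) / 4 = 26.8/4 = 6.7
  S[X_1,X_2] = ((-0.8)·(-3) + (0.2)·(2) + (-0.8)·(-1) + (4.2)·(5) + (-2.8)·(-3)) / 4 = 33/4 = 8.25
  S[X_2,X_2] = ((-3)·(-3) + (2)·(2) + (-1)·(-1) + (5)·(5) + (-3)·(-3)) / 4 = 48/4 = 12
  S = [[6.7, 8.25],
 [8.25, 12]].

Step 3 — invert S. det(S) = 6.7·12 - (8.25)² = 12.3375.
  S^{-1} = (1/det) · [[d, -b], [-b, a]] = [[0.9726, -0.6687],
 [-0.6687, 0.5431]].

Step 4 — quadratic form (x̄ - mu_0)^T · S^{-1} · (x̄ - mu_0):
  S^{-1} · (x̄ - mu_0) = (-4.4498, 3.2259),
  (x̄ - mu_0)^T · [...] = (-3.2)·(-4.4498) + (2)·(3.2259) = 20.6914.

Step 5 — scale by n: T² = 5 · 20.6914 = 103.4569.

T² ≈ 103.4569


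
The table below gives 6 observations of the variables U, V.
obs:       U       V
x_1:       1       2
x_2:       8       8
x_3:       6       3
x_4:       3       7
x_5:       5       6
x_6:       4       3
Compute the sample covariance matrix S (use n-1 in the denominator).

Step 1 — column means:
  mean(U) = (1 + 8 + 6 + 3 + 5 + 4) / 6 = 27/6 = 4.5
  mean(V) = (2 + 8 + 3 + 7 + 6 + 3) / 6 = 29/6 = 4.8333

Step 2 — sample covariance S[i,j] = (1/(n-1)) · Σ_k (x_{k,i} - mean_i) · (x_{k,j} - mean_j), with n-1 = 5.
  S[U,U] = ((-3.5)·(-3.5) + (3.5)·(3.5) + (1.5)·(1.5) + (-1.5)·(-1.5) + (0.5)·(0.5) + (-0.5)·(-0.5)) / 5 = 29.5/5 = 5.9
  S[U,V] = ((-3.5)·(-2.8333) + (3.5)·(3.1667) + (1.5)·(-1.8333) + (-1.5)·(2.1667) + (0.5)·(1.1667) + (-0.5)·(-1.8333)) / 5 = 16.5/5 = 3.3
  S[V,V] = ((-2.8333)·(-2.8333) + (3.1667)·(3.1667) + (-1.8333)·(-1.8333) + (2.1667)·(2.1667) + (1.1667)·(1.1667) + (-1.8333)·(-1.8333)) / 5 = 30.8333/5 = 6.1667

S is symmetric (S[j,i] = S[i,j]). Assembling:

S = [[5.9, 3.3],
 [3.3, 6.1667]]


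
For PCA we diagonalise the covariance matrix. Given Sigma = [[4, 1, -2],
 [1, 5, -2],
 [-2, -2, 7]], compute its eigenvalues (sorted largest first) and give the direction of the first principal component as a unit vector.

Step 1 — characteristic polynomial p(λ) = det(λI - Sigma) = λ³ - tr·λ² + c_1·λ - det, where tr = trace, c_1 = sum of the principal 2×2 minors, det = det(Sigma):
  tr = 4 + 5 + 7 = 16,
  c_1 = (4·5 - (1)²) + (4·7 - (-2)²) + (5·7 - (-2)²) = 19 + 24 + 31 = 74,
  det = 4·(5·7 - (-2)²) - (1)·((1)·7 - (-2)·(-2)) + (-2)·((1)·(-2) - 5·(-2)) = 4·(31) - (1)·(3) + (-2)·(8) = 105.
  So p(λ) = λ³ - 16λ² + 74λ - 105.
Step 2 — look for an integer root (rational root theorem: any rational root is an integer divisor of 105). Testing λ = 3:
  p(3) = 27 - 144 + 222 - 105 = 0  ✓
  Dividing out (λ - 3): p(λ) = (λ - 3)(λ² - 13λ + 35).
Step 3 — remaining eigenvalues from the quadratic λ² - 13λ + 35 = 0:
  Δ = 13² - 4·35 = 169 - 140 = 29,  λ = (13 ± √29)/2 = (13 ± 5.3852)/2 ≈ 9.1926 or 3.8074.
  Sorted: λ_1 = 9.1926,  λ_2 = 3.8074,  λ_3 = 3  (check: sum = 16 = tr ✓).

Step 4 — unit eigenvector for λ_1 ≈ 9.1926: v spans the null space of (Sigma - λ_1 I), whose rows are
  r_1 = (-5.1926, 1, -2),  r_2 = (1, -4.1926, -2),  r_3 = (-2, -2, -2.1926).
  v is orthogonal to every row, so take v ∝ r_1 × r_2 = ((1)·(-2) - (-2)·(-4.1926), (-2)·(1) - (-5.1926)·(-2), (-5.1926)·(-4.1926) - (1)·(1)) ≈ (-10.3852, -12.3852, 20.7703).
  Rescale (multiply by -1 so the first nonzero entry is positive): u = (10.3852, 12.3852, -20.7703).
  ||u|| = √((10.3852)² + (12.3852)² + (-20.7703)²) = √(692.6505) ≈ 26.3183,  v_1 = u/||u|| ≈ (0.3946, 0.4706, -0.7892) (||v_1|| = 1).

λ_1 = 9.1926,  λ_2 = 3.8074,  λ_3 = 3;  v_1 ≈ (0.3946, 0.4706, -0.7892)


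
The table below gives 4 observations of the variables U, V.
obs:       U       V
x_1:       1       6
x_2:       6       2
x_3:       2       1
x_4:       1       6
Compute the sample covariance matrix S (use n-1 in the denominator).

Step 1 — column means:
  mean(U) = (1 + 6 + 2 + 1) / 4 = 10/4 = 2.5
  mean(V) = (6 + 2 + 1 + 6) / 4 = 15/4 = 3.75

Step 2 — sample covariance S[i,j] = (1/(n-1)) · Σ_k (x_{k,i} - mean_i) · (x_{k,j} - mean_j), with n-1 = 3.
  S[U,U] = ((-1.5)·(-1.5) + (3.5)·(3.5) + (-0.5)·(-0.5) + (-1.5)·(-1.5)) / 3 = 17/3 = 5.6667
  S[U,V] = ((-1.5)·(2.25) + (3.5)·(-1.75) + (-0.5)·(-2.75) + (-1.5)·(2.25)) / 3 = -11.5/3 = -3.8333
  S[V,V] = ((2.25)·(2.25) + (-1.75)·(-1.75) + (-2.75)·(-2.75) + (2.25)·(2.25)) / 3 = 20.75/3 = 6.9167

S is symmetric (S[j,i] = S[i,j]). Assembling:

S = [[5.6667, -3.8333],
 [-3.8333, 6.9167]]


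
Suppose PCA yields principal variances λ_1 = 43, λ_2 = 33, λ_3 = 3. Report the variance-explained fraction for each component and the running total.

Step 1 — total variance = trace(Sigma) = Σ λ_i = 43 + 33 + 3 = 79.

Step 2 — fraction explained by component i = λ_i / Σ λ:
  PC1: 43/79 = 0.5443
  PC2: 33/79 = 0.4177
  PC3: 3/79 = 0.038

Step 3 — cumulative fraction after k components = (λ_1 + ... + λ_k) / Σ λ:
  k = 1: 43/79 = 0.5443
  k = 2: (43 + 33)/79 = 76/79 = 0.962
  k = 3: (43 + 33 + 3)/79 = 79/79 = 1

Summary (fraction, with percent):

explained: PC1 0.5443 (54.43%), PC2 0.4177 (41.77%), PC3 0.038 (3.8%);  cumulative: 0.5443, 0.962, 1


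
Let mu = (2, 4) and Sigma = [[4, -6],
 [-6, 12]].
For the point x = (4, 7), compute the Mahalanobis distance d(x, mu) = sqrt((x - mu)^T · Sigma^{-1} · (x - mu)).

Step 1 — centre the observation: (x - mu) = (2, 3).

Step 2 — invert Sigma. det(Sigma) = 4·12 - (-6)² = 12.
  Sigma^{-1} = (1/det) · [[d, -b], [-b, a]] = [[1, 0.5],
 [0.5, 0.3333]].

Step 3 — form the quadratic (x - mu)^T · Sigma^{-1} · (x - mu):
  Sigma^{-1} · (x - mu) = (3.5, 2).
  (x - mu)^T · [Sigma^{-1} · (x - mu)] = (2)·(3.5) + (3)·(2) = 13.

Step 4 — take square root: d = √(13) ≈ 3.6056.

d(x, mu) = √(13) ≈ 3.6056


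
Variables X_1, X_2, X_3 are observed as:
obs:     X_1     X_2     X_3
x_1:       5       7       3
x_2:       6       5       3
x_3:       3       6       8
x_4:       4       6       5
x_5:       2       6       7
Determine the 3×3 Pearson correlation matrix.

Step 1 — column means:
  mean(X_1) = (5 + 6 + 3 + 4 + 2) / 5 = 20/5 = 4
  mean(X_2) = (7 + 5 + 6 + 6 + 6) / 5 = 30/5 = 6
  mean(X_3) = (3 + 3 + 8 + 5 + 7) / 5 = 26/5 = 5.2

Step 2 — sample variances and covariances s[i,j] = (1/(n-1)) · Σ_k (x_{k,i} - mean_i) · (x_{k,j} - mean_j), with n-1 = 4:
  s[X_1,X_1] = ((1)·(1) + (2)·(2) + (-1)·(-1) + (0)·(0) + (-2)·(-2)) / 4 = 10/4 = 2.5
  s[X_1,X_2] = ((1)·(1) + (2)·(-1) + (-1)·(0) + (0)·(0) + (-2)·(0)) / 4 = -1/4 = -0.25
  s[X_1,X_3] = ((1)·(-2.2) + (2)·(-2.2) + (-1)·(2.8) + (0)·(-0.2) + (-2)·(1.8)) / 4 = -13/4 = -3.25
  s[X_2,X_2] = ((1)·(1) + (-1)·(-1) + (0)·(0) + (0)·(0) + (0)·(0)) / 4 = 2/4 = 0.5
  s[X_2,X_3] = ((1)·(-2.2) + (-1)·(-2.2) + (0)·(2.8) + (0)·(-0.2) + (0)·(1.8)) / 4 = 0/4 = 0
  s[X_3,X_3] = ((-2.2)·(-2.2) + (-2.2)·(-2.2) + (2.8)·(2.8) + (-0.2)·(-0.2) + (1.8)·(1.8)) / 4 = 20.8/4 = 5.2
  Sample standard deviations s_i = √(s[i,i]):
  s(X_1) = √(2.5) = 1.5811
  s(X_2) = √(0.5) = 0.7071
  s(X_3) = √(5.2) = 2.2804

Step 3 — r_{ij} = s_{ij} / (s_i · s_j):
  r[X_1,X_1] = 1 (diagonal).
  r[X_1,X_2] = -0.25 / (1.5811 · 0.7071) = -0.25 / 1.118 = -0.2236
  r[X_1,X_3] = -3.25 / (1.5811 · 2.2804) = -3.25 / 3.6056 = -0.9014
  r[X_2,X_2] = 1 (diagonal).
  r[X_2,X_3] = 0 / (0.7071 · 2.2804) = 0 / 1.6125 = 0
  r[X_3,X_3] = 1 (diagonal).

R is symmetric with unit diagonal. Assembling:

R = [[1, -0.2236, -0.9014],
 [-0.2236, 1, 0],
 [-0.9014, 0, 1]]


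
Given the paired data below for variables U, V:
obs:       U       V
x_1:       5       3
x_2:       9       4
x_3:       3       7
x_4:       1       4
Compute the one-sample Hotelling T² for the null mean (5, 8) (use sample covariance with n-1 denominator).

Step 1 — sample mean vector:
  mean(U) = (5 + 9 + 3 + 1) / 4 = 18/4 = 4.5
  mean(V) = (3 + 4 + 7 + 4) / 4 = 18/4 = 4.5
  x̄ = (4.5, 4.5),  deviation x̄ - mu_0 = (4.5, 4.5) - (5, 8) = (-0.5, -3.5).

Step 2 — sample covariance matrix, S[i,j] = (1/(n-1)) · Σ_k (x_{k,i} - mean_i) · (x_{k,j} - mean_j), divisor n-1 = 3:
  S[U,U] = ((0.5)·(0.5) + (4.5)·(4.5) + (-1.5)·(-1.5) + (-3.5)·(-3.5)) / 3 = 35/3 = 11.6667
  S[U,V] = ((0.5)·(-1.5) + (4.5)·(-0.5) + (-1.5)·(2.5) + (-3.5)·(-0.5)) / 3 = -5/3 = -1.6667
  S[V,V] = ((-1.5)·(-1.5) + (-0.5)·(-0.5) + (2.5)·(2.5) + (-0.5)·(-0.5)) / 3 = 9/3 = 3
  S = [[11.6667, -1.6667],
 [-1.6667, 3]].

Step 3 — invert S. det(S) = 11.6667·3 - (-1.6667)² = 32.2222.
  S^{-1} = (1/det) · [[d, -b], [-b, a]] = [[0.0931, 0.0517],
 [0.0517, 0.3621]].

Step 4 — quadratic form (x̄ - mu_0)^T · S^{-1} · (x̄ - mu_0):
  S^{-1} · (x̄ - mu_0) = (-0.2276, -1.2931),
  (x̄ - mu_0)^T · [...] = (-0.5)·(-0.2276) + (-3.5)·(-1.2931) = 4.6397.

Step 5 — scale by n: T² = 4 · 4.6397 = 18.5586.

T² ≈ 18.5586


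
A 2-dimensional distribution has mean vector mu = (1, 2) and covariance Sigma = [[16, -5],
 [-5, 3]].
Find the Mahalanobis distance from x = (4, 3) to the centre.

Step 1 — centre the observation: (x - mu) = (3, 1).

Step 2 — invert Sigma. det(Sigma) = 16·3 - (-5)² = 23.
  Sigma^{-1} = (1/det) · [[d, -b], [-b, a]] = [[0.1304, 0.2174],
 [0.2174, 0.6957]].

Step 3 — form the quadratic (x - mu)^T · Sigma^{-1} · (x - mu):
  Sigma^{-1} · (x - mu) = (0.6087, 1.3478).
  (x - mu)^T · [Sigma^{-1} · (x - mu)] = (3)·(0.6087) + (1)·(1.3478) = 3.1739.

Step 4 — take square root: d = √(3.1739) ≈ 1.7815.

d(x, mu) = √(3.1739) ≈ 1.7815


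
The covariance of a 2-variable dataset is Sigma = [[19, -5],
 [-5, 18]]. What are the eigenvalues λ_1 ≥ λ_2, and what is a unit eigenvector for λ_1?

Step 1 — characteristic polynomial of 2×2 Sigma:
  det(Sigma - λI) = λ² - trace · λ + det = 0.
  trace = 19 + 18 = 37, det = 19·18 - (-5)² = 317.
Step 2 — discriminant:
  Δ = trace² - 4·det = 1369 - 1268 = 101.
Step 3 — eigenvalues:
  λ = (trace ± √Δ)/2 = (37 ± 10.0499)/2,
  λ_1 = 23.5249,  λ_2 = 13.4751.

Step 4 — unit eigenvector for λ_1: solve (Sigma - λ_1 I)v = 0. First row:
  (19 - 23.5249)·v_x + (-5)·v_y = 0, i.e. (-4.5249)·v_x + (-5)·v_y = 0,
  so v ∝ (b, λ_1 - a) = (-5, 4.5249); multiply by -1 so the first entry is positive: u = (5, -4.5249).
  ||u|| = √((5)² + (-4.5249)²) = √(45.4751) ≈ 6.7435,
  v_1 = u/||u|| ≈ (0.7415, -0.671) (||v_1|| = 1).

λ_1 = 23.5249,  λ_2 = 13.4751;  v_1 ≈ (0.7415, -0.671)


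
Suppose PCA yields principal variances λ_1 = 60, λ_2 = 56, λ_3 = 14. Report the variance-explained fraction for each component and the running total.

Step 1 — total variance = trace(Sigma) = Σ λ_i = 60 + 56 + 14 = 130.

Step 2 — fraction explained by component i = λ_i / Σ λ:
  PC1: 60/130 = 0.4615
  PC2: 56/130 = 0.4308
  PC3: 14/130 = 0.1077

Step 3 — cumulative fraction after k components = (λ_1 + ... + λ_k) / Σ λ:
  k = 1: 60/130 = 0.4615
  k = 2: (60 + 56)/130 = 116/130 = 0.8923
  k = 3: (60 + 56 + 14)/130 = 130/130 = 1

Summary (fraction, with percent):

explained: PC1 0.4615 (46.15%), PC2 0.4308 (43.08%), PC3 0.1077 (10.77%);  cumulative: 0.4615, 0.8923, 1


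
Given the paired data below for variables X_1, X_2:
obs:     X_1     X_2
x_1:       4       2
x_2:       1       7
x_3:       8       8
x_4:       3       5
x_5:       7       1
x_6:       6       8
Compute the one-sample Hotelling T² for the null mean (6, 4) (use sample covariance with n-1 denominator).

Step 1 — sample mean vector:
  mean(X_1) = (4 + 1 + 8 + 3 + 7 + 6) / 6 = 29/6 = 4.8333
  mean(X_2) = (2 + 7 + 8 + 5 + 1 + 8) / 6 = 31/6 = 5.1667
  x̄ = (4.8333, 5.1667),  deviation x̄ - mu_0 = (4.8333, 5.1667) - (6, 4) = (-1.1667, 1.1667).

Step 2 — sample covariance matrix, S[i,j] = (1/(n-1)) · Σ_k (x_{k,i} - mean_i) · (x_{k,j} - mean_j), divisor n-1 = 5:
  S[X_1,X_1] = ((-0.8333)·(-0.8333) + (-3.8333)·(-3.8333) + (3.1667)·(3.1667) + (-1.8333)·(-1.8333) + (2.1667)·(2.1667) + (1.1667)·(1.1667)) / 5 = 34.8333/5 = 6.9667
  S[X_1,X_2] = ((-0.8333)·(-3.1667) + (-3.8333)·(1.8333) + (3.1667)·(2.8333) + (-1.8333)·(-0.1667) + (2.1667)·(-4.1667) + (1.1667)·(2.8333)) / 5 = -0.8333/5 = -0.1667
  S[X_2,X_2] = ((-3.1667)·(-3.1667) + (1.8333)·(1.8333) + (2.8333)·(2.8333) + (-0.1667)·(-0.1667) + (-4.1667)·(-4.1667) + (2.8333)·(2.8333)) / 5 = 46.8333/5 = 9.3667
  S = [[6.9667, -0.1667],
 [-0.1667, 9.3667]].

Step 3 — invert S. det(S) = 6.9667·9.3667 - (-0.1667)² = 65.2267.
  S^{-1} = (1/det) · [[d, -b], [-b, a]] = [[0.1436, 0.0026],
 [0.0026, 0.1068]].

Step 4 — quadratic form (x̄ - mu_0)^T · S^{-1} · (x̄ - mu_0):
  S^{-1} · (x̄ - mu_0) = (-0.1646, 0.1216),
  (x̄ - mu_0)^T · [...] = (-1.1667)·(-0.1646) + (1.1667)·(0.1216) = 0.3339.

Step 5 — scale by n: T² = 6 · 0.3339 = 2.0033.

T² ≈ 2.0033


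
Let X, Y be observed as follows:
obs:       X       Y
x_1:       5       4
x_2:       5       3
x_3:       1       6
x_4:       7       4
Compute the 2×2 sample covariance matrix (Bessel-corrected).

Step 1 — column means:
  mean(X) = (5 + 5 + 1 + 7) / 4 = 18/4 = 4.5
  mean(Y) = (4 + 3 + 6 + 4) / 4 = 17/4 = 4.25

Step 2 — sample covariance S[i,j] = (1/(n-1)) · Σ_k (x_{k,i} - mean_i) · (x_{k,j} - mean_j), with n-1 = 3.
  S[X,X] = ((0.5)·(0.5) + (0.5)·(0.5) + (-3.5)·(-3.5) + (2.5)·(2.5)) / 3 = 19/3 = 6.3333
  S[X,Y] = ((0.5)·(-0.25) + (0.5)·(-1.25) + (-3.5)·(1.75) + (2.5)·(-0.25)) / 3 = -7.5/3 = -2.5
  S[Y,Y] = ((-0.25)·(-0.25) + (-1.25)·(-1.25) + (1.75)·(1.75) + (-0.25)·(-0.25)) / 3 = 4.75/3 = 1.5833

S is symmetric (S[j,i] = S[i,j]). Assembling:

S = [[6.3333, -2.5],
 [-2.5, 1.5833]]


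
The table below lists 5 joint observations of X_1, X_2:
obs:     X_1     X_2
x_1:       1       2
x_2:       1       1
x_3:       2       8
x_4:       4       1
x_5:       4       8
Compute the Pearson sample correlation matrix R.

Step 1 — column means:
  mean(X_1) = (1 + 1 + 2 + 4 + 4) / 5 = 12/5 = 2.4
  mean(X_2) = (2 + 1 + 8 + 1 + 8) / 5 = 20/5 = 4

Step 2 — sample variances and covariances s[i,j] = (1/(n-1)) · Σ_k (x_{k,i} - mean_i) · (x_{k,j} - mean_j), with n-1 = 4:
  s[X_1,X_1] = ((-1.4)·(-1.4) + (-1.4)·(-1.4) + (-0.4)·(-0.4) + (1.6)·(1.6) + (1.6)·(1.6)) / 4 = 9.2/4 = 2.3
  s[X_1,X_2] = ((-1.4)·(-2) + (-1.4)·(-3) + (-0.4)·(4) + (1.6)·(-3) + (1.6)·(4)) / 4 = 7/4 = 1.75
  s[X_2,X_2] = ((-2)·(-2) + (-3)·(-3) + (4)·(4) + (-3)·(-3) + (4)·(4)) / 4 = 54/4 = 13.5
  Sample standard deviations s_i = √(s[i,i]):
  s(X_1) = √(2.3) = 1.5166
  s(X_2) = √(13.5) = 3.6742

Step 3 — r_{ij} = s_{ij} / (s_i · s_j):
  r[X_1,X_1] = 1 (diagonal).
  r[X_1,X_2] = 1.75 / (1.5166 · 3.6742) = 1.75 / 5.5723 = 0.3141
  r[X_2,X_2] = 1 (diagonal).

R is symmetric with unit diagonal. Assembling:

R = [[1, 0.3141],
 [0.3141, 1]]


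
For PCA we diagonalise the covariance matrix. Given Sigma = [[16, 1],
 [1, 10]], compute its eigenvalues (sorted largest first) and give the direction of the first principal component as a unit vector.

Step 1 — characteristic polynomial of 2×2 Sigma:
  det(Sigma - λI) = λ² - trace · λ + det = 0.
  trace = 16 + 10 = 26, det = 16·10 - (1)² = 159.
Step 2 — discriminant:
  Δ = trace² - 4·det = 676 - 636 = 40.
Step 3 — eigenvalues:
  λ = (trace ± √Δ)/2 = (26 ± 6.3246)/2,
  λ_1 = 16.1623,  λ_2 = 9.8377.

Step 4 — unit eigenvector for λ_1: solve (Sigma - λ_1 I)v = 0. First row:
  (16 - 16.1623)·v_x + (1)·v_y = 0, i.e. (-0.1623)·v_x + (1)·v_y = 0,
  so v ∝ (b, λ_1 - a) = (1, 0.1623) = u.
  ||u|| = √((1)² + (0.1623)²) = √(1.0263) ≈ 1.0131,
  v_1 = u/||u|| ≈ (0.9871, 0.1602) (||v_1|| = 1).

λ_1 = 16.1623,  λ_2 = 9.8377;  v_1 ≈ (0.9871, 0.1602)


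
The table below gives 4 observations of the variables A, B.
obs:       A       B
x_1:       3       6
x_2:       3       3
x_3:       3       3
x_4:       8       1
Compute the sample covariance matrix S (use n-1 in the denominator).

Step 1 — column means:
  mean(A) = (3 + 3 + 3 + 8) / 4 = 17/4 = 4.25
  mean(B) = (6 + 3 + 3 + 1) / 4 = 13/4 = 3.25

Step 2 — sample covariance S[i,j] = (1/(n-1)) · Σ_k (x_{k,i} - mean_i) · (x_{k,j} - mean_j), with n-1 = 3.
  S[A,A] = ((-1.25)·(-1.25) + (-1.25)·(-1.25) + (-1.25)·(-1.25) + (3.75)·(3.75)) / 3 = 18.75/3 = 6.25
  S[A,B] = ((-1.25)·(2.75) + (-1.25)·(-0.25) + (-1.25)·(-0.25) + (3.75)·(-2.25)) / 3 = -11.25/3 = -3.75
  S[B,B] = ((2.75)·(2.75) + (-0.25)·(-0.25) + (-0.25)·(-0.25) + (-2.25)·(-2.25)) / 3 = 12.75/3 = 4.25

S is symmetric (S[j,i] = S[i,j]). Assembling:

S = [[6.25, -3.75],
 [-3.75, 4.25]]


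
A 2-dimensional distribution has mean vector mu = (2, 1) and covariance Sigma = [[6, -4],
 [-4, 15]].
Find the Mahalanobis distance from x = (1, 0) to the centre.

Step 1 — centre the observation: (x - mu) = (-1, -1).

Step 2 — invert Sigma. det(Sigma) = 6·15 - (-4)² = 74.
  Sigma^{-1} = (1/det) · [[d, -b], [-b, a]] = [[0.2027, 0.0541],
 [0.0541, 0.0811]].

Step 3 — form the quadratic (x - mu)^T · Sigma^{-1} · (x - mu):
  Sigma^{-1} · (x - mu) = (-0.2568, -0.1351).
  (x - mu)^T · [Sigma^{-1} · (x - mu)] = (-1)·(-0.2568) + (-1)·(-0.1351) = 0.3919.

Step 4 — take square root: d = √(0.3919) ≈ 0.626.

d(x, mu) = √(0.3919) ≈ 0.626


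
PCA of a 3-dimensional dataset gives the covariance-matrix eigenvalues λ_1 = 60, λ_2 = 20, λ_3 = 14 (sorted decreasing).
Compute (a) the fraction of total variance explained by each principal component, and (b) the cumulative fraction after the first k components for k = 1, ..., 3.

Step 1 — total variance = trace(Sigma) = Σ λ_i = 60 + 20 + 14 = 94.

Step 2 — fraction explained by component i = λ_i / Σ λ:
  PC1: 60/94 = 0.6383
  PC2: 20/94 = 0.2128
  PC3: 14/94 = 0.1489

Step 3 — cumulative fraction after k components = (λ_1 + ... + λ_k) / Σ λ:
  k = 1: 60/94 = 0.6383
  k = 2: (60 + 20)/94 = 80/94 = 0.8511
  k = 3: (60 + 20 + 14)/94 = 94/94 = 1

Summary (fraction, with percent):

explained: PC1 0.6383 (63.83%), PC2 0.2128 (21.28%), PC3 0.1489 (14.89%);  cumulative: 0.6383, 0.8511, 1


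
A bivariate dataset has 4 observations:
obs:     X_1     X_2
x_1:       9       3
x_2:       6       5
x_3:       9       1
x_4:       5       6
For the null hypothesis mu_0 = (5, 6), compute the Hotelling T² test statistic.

Step 1 — sample mean vector:
  mean(X_1) = (9 + 6 + 9 + 5) / 4 = 29/4 = 7.25
  mean(X_2) = (3 + 5 + 1 + 6) / 4 = 15/4 = 3.75
  x̄ = (7.25, 3.75),  deviation x̄ - mu_0 = (7.25, 3.75) - (5, 6) = (2.25, -2.25).

Step 2 — sample covariance matrix, S[i,j] = (1/(n-1)) · Σ_k (x_{k,i} - mean_i) · (x_{k,j} - mean_j), divisor n-1 = 3:
  S[X_1,X_1] = ((1.75)·(1.75) + (-1.25)·(-1.25) + (1.75)·(1.75) + (-2.25)·(-2.25)) / 3 = 12.75/3 = 4.25
  S[X_1,X_2] = ((1.75)·(-0.75) + (-1.25)·(1.25) + (1.75)·(-2.75) + (-2.25)·(2.25)) / 3 = -12.75/3 = -4.25
  S[X_2,X_2] = ((-0.75)·(-0.75) + (1.25)·(1.25) + (-2.75)·(-2.75) + (2.25)·(2.25)) / 3 = 14.75/3 = 4.9167
  S = [[4.25, -4.25],
 [-4.25, 4.9167]].

Step 3 — invert S. det(S) = 4.25·4.9167 - (-4.25)² = 2.8333.
  S^{-1} = (1/det) · [[d, -b], [-b, a]] = [[1.7353, 1.5],
 [1.5, 1.5]].

Step 4 — quadratic form (x̄ - mu_0)^T · S^{-1} · (x̄ - mu_0):
  S^{-1} · (x̄ - mu_0) = (0.5294, 0),
  (x̄ - mu_0)^T · [...] = (2.25)·(0.5294) + (-2.25)·(0) = 1.1912.

Step 5 — scale by n: T² = 4 · 1.1912 = 4.7647.

T² ≈ 4.7647


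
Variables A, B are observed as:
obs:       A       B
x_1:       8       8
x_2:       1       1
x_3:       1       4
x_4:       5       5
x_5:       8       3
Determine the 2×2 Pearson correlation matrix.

Step 1 — column means:
  mean(A) = (8 + 1 + 1 + 5 + 8) / 5 = 23/5 = 4.6
  mean(B) = (8 + 1 + 4 + 5 + 3) / 5 = 21/5 = 4.2

Step 2 — sample variances and covariances s[i,j] = (1/(n-1)) · Σ_k (x_{k,i} - mean_i) · (x_{k,j} - mean_j), with n-1 = 4:
  s[A,A] = ((3.4)·(3.4) + (-3.6)·(-3.6) + (-3.6)·(-3.6) + (0.4)·(0.4) + (3.4)·(3.4)) / 4 = 49.2/4 = 12.3
  s[A,B] = ((3.4)·(3.8) + (-3.6)·(-3.2) + (-3.6)·(-0.2) + (0.4)·(0.8) + (3.4)·(-1.2)) / 4 = 21.4/4 = 5.35
  s[B,B] = ((3.8)·(3.8) + (-3.2)·(-3.2) + (-0.2)·(-0.2) + (0.8)·(0.8) + (-1.2)·(-1.2)) / 4 = 26.8/4 = 6.7
  Sample standard deviations s_i = √(s[i,i]):
  s(A) = √(12.3) = 3.5071
  s(B) = √(6.7) = 2.5884

Step 3 — r_{ij} = s_{ij} / (s_i · s_j):
  r[A,A] = 1 (diagonal).
  r[A,B] = 5.35 / (3.5071 · 2.5884) = 5.35 / 9.078 = 0.5893
  r[B,B] = 1 (diagonal).

R is symmetric with unit diagonal. Assembling:

R = [[1, 0.5893],
 [0.5893, 1]]


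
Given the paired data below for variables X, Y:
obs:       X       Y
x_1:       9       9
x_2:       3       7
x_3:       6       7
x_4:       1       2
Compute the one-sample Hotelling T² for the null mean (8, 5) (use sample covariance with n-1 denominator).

Step 1 — sample mean vector:
  mean(X) = (9 + 3 + 6 + 1) / 4 = 19/4 = 4.75
  mean(Y) = (9 + 7 + 7 + 2) / 4 = 25/4 = 6.25
  x̄ = (4.75, 6.25),  deviation x̄ - mu_0 = (4.75, 6.25) - (8, 5) = (-3.25, 1.25).

Step 2 — sample covariance matrix, S[i,j] = (1/(n-1)) · Σ_k (x_{k,i} - mean_i) · (x_{k,j} - mean_j), divisor n-1 = 3:
  S[X,X] = ((4.25)·(4.25) + (-1.75)·(-1.75) + (1.25)·(1.25) + (-3.75)·(-3.75)) / 3 = 36.75/3 = 12.25
  S[X,Y] = ((4.25)·(2.75) + (-1.75)·(0.75) + (1.25)·(0.75) + (-3.75)·(-4.25)) / 3 = 27.25/3 = 9.0833
  S[Y,Y] = ((2.75)·(2.75) + (0.75)·(0.75) + (0.75)·(0.75) + (-4.25)·(-4.25)) / 3 = 26.75/3 = 8.9167
  S = [[12.25, 9.0833],
 [9.0833, 8.9167]].

Step 3 — invert S. det(S) = 12.25·8.9167 - (9.0833)² = 26.7222.
  S^{-1} = (1/det) · [[d, -b], [-b, a]] = [[0.3337, -0.3399],
 [-0.3399, 0.4584]].

Step 4 — quadratic form (x̄ - mu_0)^T · S^{-1} · (x̄ - mu_0):
  S^{-1} · (x̄ - mu_0) = (-1.5094, 1.6778),
  (x̄ - mu_0)^T · [...] = (-3.25)·(-1.5094) + (1.25)·(1.6778) = 7.0026.

Step 5 — scale by n: T² = 4 · 7.0026 = 28.0104.

T² ≈ 28.0104


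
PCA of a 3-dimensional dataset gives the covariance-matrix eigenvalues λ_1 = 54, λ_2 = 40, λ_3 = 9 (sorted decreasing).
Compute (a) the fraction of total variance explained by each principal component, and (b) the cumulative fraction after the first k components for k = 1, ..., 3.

Step 1 — total variance = trace(Sigma) = Σ λ_i = 54 + 40 + 9 = 103.

Step 2 — fraction explained by component i = λ_i / Σ λ:
  PC1: 54/103 = 0.5243
  PC2: 40/103 = 0.3883
  PC3: 9/103 = 0.0874

Step 3 — cumulative fraction after k components = (λ_1 + ... + λ_k) / Σ λ:
  k = 1: 54/103 = 0.5243
  k = 2: (54 + 40)/103 = 94/103 = 0.9126
  k = 3: (54 + 40 + 9)/103 = 103/103 = 1

Summary (fraction, with percent):

explained: PC1 0.5243 (52.43%), PC2 0.3883 (38.83%), PC3 0.0874 (8.74%);  cumulative: 0.5243, 0.9126, 1


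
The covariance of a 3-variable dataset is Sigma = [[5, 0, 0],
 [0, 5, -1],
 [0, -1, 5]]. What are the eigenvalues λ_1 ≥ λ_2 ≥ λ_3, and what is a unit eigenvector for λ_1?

Step 1 — characteristic polynomial p(λ) = det(λI - Sigma) = λ³ - tr·λ² + c_1·λ - det, where tr = trace, c_1 = sum of the principal 2×2 minors, det = det(Sigma):
  tr = 5 + 5 + 5 = 15,
  c_1 = (5·5 - (0)²) + (5·5 - (0)²) + (5·5 - (-1)²) = 25 + 25 + 24 = 74,
  det = 5·(5·5 - (-1)²) - (0)·((0)·5 - (-1)·(0)) + (0)·((0)·(-1) - 5·(0)) = 5·(24) - (0)·(0) + (0)·(0) = 120.
  So p(λ) = λ³ - 15λ² + 74λ - 120.
Step 2 — look for an integer root (rational root theorem: any rational root is an integer divisor of 120). Testing λ = 4:
  p(4) = 64 - 240 + 296 - 120 = 0  ✓
  Dividing out (λ - 4): p(λ) = (λ - 4)(λ² - 11λ + 30).
Step 3 — remaining eigenvalues from the quadratic λ² - 11λ + 30 = 0:
  Δ = 11² - 4·30 = 121 - 120 = 1,  λ = (11 ± √1)/2 = (11 ± 1)/2 = 6 or 5.
  Sorted: λ_1 = 6,  λ_2 = 5,  λ_3 = 4  (check: sum = 15 = tr ✓).

Step 4 — unit eigenvector for λ_1 = 6: v spans the null space of (Sigma - λ_1 I), whose rows are
  r_1 = (-1, 0, 0),  r_2 = (0, -1, -1),  r_3 = (0, -1, -1).
  v is orthogonal to every row, so take v ∝ r_1 × r_2 = ((0)·(-1) - (0)·(-1), (0)·(0) - (-1)·(-1), (-1)·(-1) - (0)·(0)) = (0, -1, 1).
  Rescale (multiply by -1 so the first nonzero entry is positive): u = (0, 1, -1).
  ||u|| = √((0)² + (1)² + (-1)²) = √(2) ≈ 1.4142,  v_1 = u/||u|| ≈ (0, 0.7071, -0.7071) (||v_1|| = 1).

λ_1 = 6,  λ_2 = 5,  λ_3 = 4;  v_1 ≈ (0, 0.7071, -0.7071)


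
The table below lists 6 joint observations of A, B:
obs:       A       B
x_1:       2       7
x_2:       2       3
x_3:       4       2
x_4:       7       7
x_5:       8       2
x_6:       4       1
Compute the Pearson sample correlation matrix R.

Step 1 — column means:
  mean(A) = (2 + 2 + 4 + 7 + 8 + 4) / 6 = 27/6 = 4.5
  mean(B) = (7 + 3 + 2 + 7 + 2 + 1) / 6 = 22/6 = 3.6667

Step 2 — sample variances and covariances s[i,j] = (1/(n-1)) · Σ_k (x_{k,i} - mean_i) · (x_{k,j} - mean_j), with n-1 = 5:
  s[A,A] = ((-2.5)·(-2.5) + (-2.5)·(-2.5) + (-0.5)·(-0.5) + (2.5)·(2.5) + (3.5)·(3.5) + (-0.5)·(-0.5)) / 5 = 31.5/5 = 6.3
  s[A,B] = ((-2.5)·(3.3333) + (-2.5)·(-0.6667) + (-0.5)·(-1.6667) + (2.5)·(3.3333) + (3.5)·(-1.6667) + (-0.5)·(-2.6667)) / 5 = -2/5 = -0.4
  s[B,B] = ((3.3333)·(3.3333) + (-0.6667)·(-0.6667) + (-1.6667)·(-1.6667) + (3.3333)·(3.3333) + (-1.6667)·(-1.6667) + (-2.6667)·(-2.6667)) / 5 = 35.3333/5 = 7.0667
  Sample standard deviations s_i = √(s[i,i]):
  s(A) = √(6.3) = 2.51
  s(B) = √(7.0667) = 2.6583

Step 3 — r_{ij} = s_{ij} / (s_i · s_j):
  r[A,A] = 1 (diagonal).
  r[A,B] = -0.4 / (2.51 · 2.6583) = -0.4 / 6.6723 = -0.0599
  r[B,B] = 1 (diagonal).

R is symmetric with unit diagonal. Assembling:

R = [[1, -0.0599],
 [-0.0599, 1]]


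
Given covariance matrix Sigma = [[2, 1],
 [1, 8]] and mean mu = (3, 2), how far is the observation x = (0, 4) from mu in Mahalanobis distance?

Step 1 — centre the observation: (x - mu) = (-3, 2).

Step 2 — invert Sigma. det(Sigma) = 2·8 - (1)² = 15.
  Sigma^{-1} = (1/det) · [[d, -b], [-b, a]] = [[0.5333, -0.0667],
 [-0.0667, 0.1333]].

Step 3 — form the quadratic (x - mu)^T · Sigma^{-1} · (x - mu):
  Sigma^{-1} · (x - mu) = (-1.7333, 0.4667).
  (x - mu)^T · [Sigma^{-1} · (x - mu)] = (-3)·(-1.7333) + (2)·(0.4667) = 6.1333.

Step 4 — take square root: d = √(6.1333) ≈ 2.4766.

d(x, mu) = √(6.1333) ≈ 2.4766


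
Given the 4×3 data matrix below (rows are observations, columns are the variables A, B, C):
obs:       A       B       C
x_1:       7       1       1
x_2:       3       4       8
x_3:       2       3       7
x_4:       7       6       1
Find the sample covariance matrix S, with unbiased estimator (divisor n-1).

Step 1 — column means:
  mean(A) = (7 + 3 + 2 + 7) / 4 = 19/4 = 4.75
  mean(B) = (1 + 4 + 3 + 6) / 4 = 14/4 = 3.5
  mean(C) = (1 + 8 + 7 + 1) / 4 = 17/4 = 4.25

Step 2 — sample covariance S[i,j] = (1/(n-1)) · Σ_k (x_{k,i} - mean_i) · (x_{k,j} - mean_j), with n-1 = 3.
  S[A,A] = ((2.25)·(2.25) + (-1.75)·(-1.75) + (-2.75)·(-2.75) + (2.25)·(2.25)) / 3 = 20.75/3 = 6.9167
  S[A,B] = ((2.25)·(-2.5) + (-1.75)·(0.5) + (-2.75)·(-0.5) + (2.25)·(2.5)) / 3 = 0.5/3 = 0.1667
  S[A,C] = ((2.25)·(-3.25) + (-1.75)·(3.75) + (-2.75)·(2.75) + (2.25)·(-3.25)) / 3 = -28.75/3 = -9.5833
  S[B,B] = ((-2.5)·(-2.5) + (0.5)·(0.5) + (-0.5)·(-0.5) + (2.5)·(2.5)) / 3 = 13/3 = 4.3333
  S[B,C] = ((-2.5)·(-3.25) + (0.5)·(3.75) + (-0.5)·(2.75) + (2.5)·(-3.25)) / 3 = 0.5/3 = 0.1667
  S[C,C] = ((-3.25)·(-3.25) + (3.75)·(3.75) + (2.75)·(2.75) + (-3.25)·(-3.25)) / 3 = 42.75/3 = 14.25

S is symmetric (S[j,i] = S[i,j]). Assembling:

S = [[6.9167, 0.1667, -9.5833],
 [0.1667, 4.3333, 0.1667],
 [-9.5833, 0.1667, 14.25]]


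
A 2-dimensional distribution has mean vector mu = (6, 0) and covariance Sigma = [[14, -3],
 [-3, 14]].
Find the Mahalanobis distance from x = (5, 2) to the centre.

Step 1 — centre the observation: (x - mu) = (-1, 2).

Step 2 — invert Sigma. det(Sigma) = 14·14 - (-3)² = 187.
  Sigma^{-1} = (1/det) · [[d, -b], [-b, a]] = [[0.0749, 0.016],
 [0.016, 0.0749]].

Step 3 — form the quadratic (x - mu)^T · Sigma^{-1} · (x - mu):
  Sigma^{-1} · (x - mu) = (-0.0428, 0.1337).
  (x - mu)^T · [Sigma^{-1} · (x - mu)] = (-1)·(-0.0428) + (2)·(0.1337) = 0.3102.

Step 4 — take square root: d = √(0.3102) ≈ 0.5569.

d(x, mu) = √(0.3102) ≈ 0.5569


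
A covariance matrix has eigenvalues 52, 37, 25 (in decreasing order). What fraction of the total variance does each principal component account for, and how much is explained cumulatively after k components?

Step 1 — total variance = trace(Sigma) = Σ λ_i = 52 + 37 + 25 = 114.

Step 2 — fraction explained by component i = λ_i / Σ λ:
  PC1: 52/114 = 0.4561
  PC2: 37/114 = 0.3246
  PC3: 25/114 = 0.2193

Step 3 — cumulative fraction after k components = (λ_1 + ... + λ_k) / Σ λ:
  k = 1: 52/114 = 0.4561
  k = 2: (52 + 37)/114 = 89/114 = 0.7807
  k = 3: (52 + 37 + 25)/114 = 114/114 = 1

Summary (fraction, with percent):

explained: PC1 0.4561 (45.61%), PC2 0.3246 (32.46%), PC3 0.2193 (21.93%);  cumulative: 0.4561, 0.7807, 1


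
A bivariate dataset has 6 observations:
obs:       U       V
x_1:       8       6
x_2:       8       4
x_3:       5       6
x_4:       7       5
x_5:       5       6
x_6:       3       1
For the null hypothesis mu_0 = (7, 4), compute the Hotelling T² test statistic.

Step 1 — sample mean vector:
  mean(U) = (8 + 8 + 5 + 7 + 5 + 3) / 6 = 36/6 = 6
  mean(V) = (6 + 4 + 6 + 5 + 6 + 1) / 6 = 28/6 = 4.6667
  x̄ = (6, 4.6667),  deviation x̄ - mu_0 = (6, 4.6667) - (7, 4) = (-1, 0.6667).

Step 2 — sample covariance matrix, S[i,j] = (1/(n-1)) · Σ_k (x_{k,i} - mean_i) · (x_{k,j} - mean_j), divisor n-1 = 5:
  S[U,U] = ((2)·(2) + (2)·(2) + (-1)·(-1) + (1)·(1) + (-1)·(-1) + (-3)·(-3)) / 5 = 20/5 = 4
  S[U,V] = ((2)·(1.3333) + (2)·(-0.6667) + (-1)·(1.3333) + (1)·(0.3333) + (-1)·(1.3333) + (-3)·(-3.6667)) / 5 = 10/5 = 2
  S[V,V] = ((1.3333)·(1.3333) + (-0.6667)·(-0.6667) + (1.3333)·(1.3333) + (0.3333)·(0.3333) + (1.3333)·(1.3333) + (-3.6667)·(-3.6667)) / 5 = 19.3333/5 = 3.8667
  S = [[4, 2],
 [2, 3.8667]].

Step 3 — invert S. det(S) = 4·3.8667 - (2)² = 11.4667.
  S^{-1} = (1/det) · [[d, -b], [-b, a]] = [[0.3372, -0.1744],
 [-0.1744, 0.3488]].

Step 4 — quadratic form (x̄ - mu_0)^T · S^{-1} · (x̄ - mu_0):
  S^{-1} · (x̄ - mu_0) = (-0.4535, 0.407),
  (x̄ - mu_0)^T · [...] = (-1)·(-0.4535) + (0.6667)·(0.407) = 0.7248.

Step 5 — scale by n: T² = 6 · 0.7248 = 4.3488.

T² ≈ 4.3488


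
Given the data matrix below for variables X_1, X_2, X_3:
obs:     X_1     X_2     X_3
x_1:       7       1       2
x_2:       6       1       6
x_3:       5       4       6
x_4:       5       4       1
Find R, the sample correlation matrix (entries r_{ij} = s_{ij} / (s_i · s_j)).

Step 1 — column means:
  mean(X_1) = (7 + 6 + 5 + 5) / 4 = 23/4 = 5.75
  mean(X_2) = (1 + 1 + 4 + 4) / 4 = 10/4 = 2.5
  mean(X_3) = (2 + 6 + 6 + 1) / 4 = 15/4 = 3.75

Step 2 — sample variances and covariances s[i,j] = (1/(n-1)) · Σ_k (x_{k,i} - mean_i) · (x_{k,j} - mean_j), with n-1 = 3:
  s[X_1,X_1] = ((1.25)·(1.25) + (0.25)·(0.25) + (-0.75)·(-0.75) + (-0.75)·(-0.75)) / 3 = 2.75/3 = 0.9167
  s[X_1,X_2] = ((1.25)·(-1.5) + (0.25)·(-1.5) + (-0.75)·(1.5) + (-0.75)·(1.5)) / 3 = -4.5/3 = -1.5
  s[X_1,X_3] = ((1.25)·(-1.75) + (0.25)·(2.25) + (-0.75)·(2.25) + (-0.75)·(-2.75)) / 3 = -1.25/3 = -0.4167
  s[X_2,X_2] = ((-1.5)·(-1.5) + (-1.5)·(-1.5) + (1.5)·(1.5) + (1.5)·(1.5)) / 3 = 9/3 = 3
  s[X_2,X_3] = ((-1.5)·(-1.75) + (-1.5)·(2.25) + (1.5)·(2.25) + (1.5)·(-2.75)) / 3 = -1.5/3 = -0.5
  s[X_3,X_3] = ((-1.75)·(-1.75) + (2.25)·(2.25) + (2.25)·(2.25) + (-2.75)·(-2.75)) / 3 = 20.75/3 = 6.9167
  Sample standard deviations s_i = √(s[i,i]):
  s(X_1) = √(0.9167) = 0.9574
  s(X_2) = √(3) = 1.7321
  s(X_3) = √(6.9167) = 2.63

Step 3 — r_{ij} = s_{ij} / (s_i · s_j):
  r[X_1,X_1] = 1 (diagonal).
  r[X_1,X_2] = -1.5 / (0.9574 · 1.7321) = -1.5 / 1.6583 = -0.9045
  r[X_1,X_3] = -0.4167 / (0.9574 · 2.63) = -0.4167 / 2.518 = -0.1655
  r[X_2,X_2] = 1 (diagonal).
  r[X_2,X_3] = -0.5 / (1.7321 · 2.63) = -0.5 / 4.5552 = -0.1098
  r[X_3,X_3] = 1 (diagonal).

R is symmetric with unit diagonal. Assembling:

R = [[1, -0.9045, -0.1655],
 [-0.9045, 1, -0.1098],
 [-0.1655, -0.1098, 1]]


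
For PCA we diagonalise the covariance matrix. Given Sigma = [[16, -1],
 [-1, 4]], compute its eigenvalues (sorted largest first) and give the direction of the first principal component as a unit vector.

Step 1 — characteristic polynomial of 2×2 Sigma:
  det(Sigma - λI) = λ² - trace · λ + det = 0.
  trace = 16 + 4 = 20, det = 16·4 - (-1)² = 63.
Step 2 — discriminant:
  Δ = trace² - 4·det = 400 - 252 = 148.
Step 3 — eigenvalues:
  λ = (trace ± √Δ)/2 = (20 ± 12.1655)/2,
  λ_1 = 16.0828,  λ_2 = 3.9172.

Step 4 — unit eigenvector for λ_1: solve (Sigma - λ_1 I)v = 0. First row:
  (16 - 16.0828)·v_x + (-1)·v_y = 0, i.e. (-0.0828)·v_x + (-1)·v_y = 0,
  so v ∝ (b, λ_1 - a) = (-1, 0.0828); multiply by -1 so the first entry is positive: u = (1, -0.0828).
  ||u|| = √((1)² + (-0.0828)²) = √(1.0068) ≈ 1.0034,
  v_1 = u/||u|| ≈ (0.9966, -0.0825) (||v_1|| = 1).

λ_1 = 16.0828,  λ_2 = 3.9172;  v_1 ≈ (0.9966, -0.0825)


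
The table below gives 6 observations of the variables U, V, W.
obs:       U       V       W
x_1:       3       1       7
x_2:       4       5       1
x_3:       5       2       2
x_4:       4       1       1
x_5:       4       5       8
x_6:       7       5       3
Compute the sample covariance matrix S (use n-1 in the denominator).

Step 1 — column means:
  mean(U) = (3 + 4 + 5 + 4 + 4 + 7) / 6 = 27/6 = 4.5
  mean(V) = (1 + 5 + 2 + 1 + 5 + 5) / 6 = 19/6 = 3.1667
  mean(W) = (7 + 1 + 2 + 1 + 8 + 3) / 6 = 22/6 = 3.6667

Step 2 — sample covariance S[i,j] = (1/(n-1)) · Σ_k (x_{k,i} - mean_i) · (x_{k,j} - mean_j), with n-1 = 5.
  S[U,U] = ((-1.5)·(-1.5) + (-0.5)·(-0.5) + (0.5)·(0.5) + (-0.5)·(-0.5) + (-0.5)·(-0.5) + (2.5)·(2.5)) / 5 = 9.5/5 = 1.9
  S[U,V] = ((-1.5)·(-2.1667) + (-0.5)·(1.8333) + (0.5)·(-1.1667) + (-0.5)·(-2.1667) + (-0.5)·(1.8333) + (2.5)·(1.8333)) / 5 = 6.5/5 = 1.3
  S[U,W] = ((-1.5)·(3.3333) + (-0.5)·(-2.6667) + (0.5)·(-1.6667) + (-0.5)·(-2.6667) + (-0.5)·(4.3333) + (2.5)·(-0.6667)) / 5 = -7/5 = -1.4
  S[V,V] = ((-2.1667)·(-2.1667) + (1.8333)·(1.8333) + (-1.1667)·(-1.1667) + (-2.1667)·(-2.1667) + (1.8333)·(1.8333) + (1.8333)·(1.8333)) / 5 = 20.8333/5 = 4.1667
  S[V,W] = ((-2.1667)·(3.3333) + (1.8333)·(-2.6667) + (-1.1667)·(-1.6667) + (-2.1667)·(-2.6667) + (1.8333)·(4.3333) + (1.8333)·(-0.6667)) / 5 = 2.3333/5 = 0.4667
  S[W,W] = ((3.3333)·(3.3333) + (-2.6667)·(-2.6667) + (-1.6667)·(-1.6667) + (-2.6667)·(-2.6667) + (4.3333)·(4.3333) + (-0.6667)·(-0.6667)) / 5 = 47.3333/5 = 9.4667

S is symmetric (S[j,i] = S[i,j]). Assembling:

S = [[1.9, 1.3, -1.4],
 [1.3, 4.1667, 0.4667],
 [-1.4, 0.4667, 9.4667]]


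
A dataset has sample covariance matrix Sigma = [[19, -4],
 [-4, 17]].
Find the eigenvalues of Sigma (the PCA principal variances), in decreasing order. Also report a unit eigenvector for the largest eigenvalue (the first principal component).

Step 1 — characteristic polynomial of 2×2 Sigma:
  det(Sigma - λI) = λ² - trace · λ + det = 0.
  trace = 19 + 17 = 36, det = 19·17 - (-4)² = 307.
Step 2 — discriminant:
  Δ = trace² - 4·det = 1296 - 1228 = 68.
Step 3 — eigenvalues:
  λ = (trace ± √Δ)/2 = (36 ± 8.2462)/2,
  λ_1 = 22.1231,  λ_2 = 13.8769.

Step 4 — unit eigenvector for λ_1: solve (Sigma - λ_1 I)v = 0. First row:
  (19 - 22.1231)·v_x + (-4)·v_y = 0, i.e. (-3.1231)·v_x + (-4)·v_y = 0,
  so v ∝ (b, λ_1 - a) = (-4, 3.1231); multiply by -1 so the first entry is positive: u = (4, -3.1231).
  ||u|| = √((4)² + (-3.1231)²) = √(25.7538) ≈ 5.0748,
  v_1 = u/||u|| ≈ (0.7882, -0.6154) (||v_1|| = 1).

λ_1 = 22.1231,  λ_2 = 13.8769;  v_1 ≈ (0.7882, -0.6154)


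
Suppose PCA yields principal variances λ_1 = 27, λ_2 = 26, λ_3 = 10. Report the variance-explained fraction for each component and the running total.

Step 1 — total variance = trace(Sigma) = Σ λ_i = 27 + 26 + 10 = 63.

Step 2 — fraction explained by component i = λ_i / Σ λ:
  PC1: 27/63 = 0.4286
  PC2: 26/63 = 0.4127
  PC3: 10/63 = 0.1587

Step 3 — cumulative fraction after k components = (λ_1 + ... + λ_k) / Σ λ:
  k = 1: 27/63 = 0.4286
  k = 2: (27 + 26)/63 = 53/63 = 0.8413
  k = 3: (27 + 26 + 10)/63 = 63/63 = 1

Summary (fraction, with percent):

explained: PC1 0.4286 (42.86%), PC2 0.4127 (41.27%), PC3 0.1587 (15.87%);  cumulative: 0.4286, 0.8413, 1
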